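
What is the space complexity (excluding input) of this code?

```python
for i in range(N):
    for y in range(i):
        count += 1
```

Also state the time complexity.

Space complexity: O(1).
Only a constant amount of auxiliary storage is used; nothing grows with n.
Time complexity: O(n^2).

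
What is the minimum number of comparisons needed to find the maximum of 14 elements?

Finding the maximum requires 13 comparisons. Each comparison eliminates exactly one candidate. With 14 candidates, we need 13 eliminations.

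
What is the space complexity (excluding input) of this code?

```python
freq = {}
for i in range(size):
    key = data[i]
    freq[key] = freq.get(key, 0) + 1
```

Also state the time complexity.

Space complexity: O(n).
Auxiliary storage grows linearly with the input size n in the worst case.
Time complexity: O(n).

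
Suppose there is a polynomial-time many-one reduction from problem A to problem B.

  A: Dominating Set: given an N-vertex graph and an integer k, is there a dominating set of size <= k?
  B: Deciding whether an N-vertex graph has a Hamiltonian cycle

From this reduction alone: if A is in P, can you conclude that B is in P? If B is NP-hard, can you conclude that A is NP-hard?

A poly-time reduction A <=_p B transfers tractability DOWN (B easy => A easy) and hardness UP (A hard => B hard), not the reverse.
From A in P, the reduction alone does NOT give B in P: any problem in P trivially reduces to SAT, yet SAT is not known to be in P.
From B NP-hard, the reduction alone does NOT give A NP-hard: again, easy problems reduce to hard ones.
(Here in fact A is NP-complete and B is NP-complete.)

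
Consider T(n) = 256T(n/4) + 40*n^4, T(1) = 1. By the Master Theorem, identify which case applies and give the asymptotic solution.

a=256, b=4, f(n)=40*n^4.
log_4(256) = 4, so n^(log_b(a)) = n^4.
f(n) = Theta(n^4), so Case 2 applies.
T(n) = Theta(n^4 log n).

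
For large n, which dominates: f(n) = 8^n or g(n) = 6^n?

f(n) = 8^n grows faster: (8/6)^n -> infinity since 8/6 > 1.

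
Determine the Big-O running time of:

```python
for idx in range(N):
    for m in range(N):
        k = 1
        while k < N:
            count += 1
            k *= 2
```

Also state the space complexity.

Time complexity: O(n^2 log n).
Space complexity: O(1).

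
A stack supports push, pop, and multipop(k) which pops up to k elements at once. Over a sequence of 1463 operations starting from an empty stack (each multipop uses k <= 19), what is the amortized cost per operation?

Each element is pushed exactly once and popped at most once (whether by pop or as part of a multipop). So the total number of individual pops over the whole sequence is at most the number of pushes, which is at most 1463. Total work <= 2 * 1463, hence O(1) amortized per operation.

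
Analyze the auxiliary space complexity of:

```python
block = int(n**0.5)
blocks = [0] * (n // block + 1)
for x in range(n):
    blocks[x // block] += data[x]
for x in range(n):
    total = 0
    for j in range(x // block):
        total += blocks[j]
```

Space complexity: O(sqrt(n)).
Storage scales with sqrt(n).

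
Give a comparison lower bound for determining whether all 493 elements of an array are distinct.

In the algebraic decision-tree model, the YES region for element distinctness on 493 elements has 493! connected components (one per ordering). Ben-Or's theorem then gives a lower bound of Omega(log(n!)) = Omega(n log n).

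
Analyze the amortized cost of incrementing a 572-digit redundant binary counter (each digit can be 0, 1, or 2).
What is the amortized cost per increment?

A redundant counter on 572 digits allows digit values 0, 1, 2. Increment adds 1 to the least significant digit and carries any 2 to a 0 plus +1 on the next digit. With potential Phi = (number of 2-digits), each increment does O(1) actual work plus a chain of carries, each of which decreases Phi by 1. Amortized O(1).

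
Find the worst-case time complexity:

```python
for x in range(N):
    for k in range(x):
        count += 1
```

Time complexity: O(n^2).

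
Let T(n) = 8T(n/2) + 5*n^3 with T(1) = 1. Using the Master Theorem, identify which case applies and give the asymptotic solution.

a=8, b=2, f(n)=5*n^3.
log_2(8) = 3, so n^(log_b(a)) = n^3.
f(n) = Theta(n^3), so Case 2 applies.
T(n) = Theta(n^3 log n).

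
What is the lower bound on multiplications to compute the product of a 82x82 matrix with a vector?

A 82x82 matrix-vector product has 82 inner products of length 82. Output depends on all 82^2 = 6724 matrix entries. At least 6724 multiplications needed.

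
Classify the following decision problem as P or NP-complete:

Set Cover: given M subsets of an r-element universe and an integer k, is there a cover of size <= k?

This problem is NP-complete: one of Karp's 21 NP-complete problems (with k part of the input).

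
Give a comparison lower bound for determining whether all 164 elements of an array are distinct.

In the algebraic decision-tree model, the YES region for element distinctness on 164 elements has 164! connected components (one per ordering). Ben-Or's theorem then gives a lower bound of Omega(log(n!)) = Omega(n log n).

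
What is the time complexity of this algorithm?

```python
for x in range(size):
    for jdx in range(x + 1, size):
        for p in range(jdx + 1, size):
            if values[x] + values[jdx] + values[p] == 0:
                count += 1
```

Time complexity: O(n^3).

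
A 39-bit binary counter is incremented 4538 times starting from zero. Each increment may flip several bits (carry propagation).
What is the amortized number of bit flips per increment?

Bit i flips on every 2^i-th increment, so over 4538 increments bit i flips floor(4538/2^i) times. Summing over i: total flips < 2 * 4538. Amortized: < 2 = O(1) per increment.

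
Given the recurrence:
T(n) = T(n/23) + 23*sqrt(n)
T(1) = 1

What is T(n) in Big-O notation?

Each level contributes sqrt(n/23^k). Geometric series with ratio 1/sqrt(23) < 1 sums to O(sqrt(n)).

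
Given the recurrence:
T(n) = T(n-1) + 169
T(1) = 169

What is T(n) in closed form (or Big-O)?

Unrolling: T(n) = T(n-1) + 169 = T(n-2) + 2*169 = ... = T(1) + (n-1)*169 = 169 + (n-1)*169 = 169n.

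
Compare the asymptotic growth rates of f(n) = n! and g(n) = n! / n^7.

f(n) = n! grows faster: the ratio n!/(n!/n^7) = n^7 -> infinity.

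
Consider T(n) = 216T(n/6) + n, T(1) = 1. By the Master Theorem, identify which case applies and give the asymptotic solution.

a=216, b=6, f(n)=n.
log_6(216) = 3 > 1.
Since f(n) = O(n^1) is polynomially smaller than n^3, Case 1 applies.
T(n) = Theta(n^3).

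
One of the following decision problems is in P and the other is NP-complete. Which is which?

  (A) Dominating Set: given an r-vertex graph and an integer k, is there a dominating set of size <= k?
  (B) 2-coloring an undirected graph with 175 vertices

(A) is NP-complete: reduces from Set Cover (with k part of the input).
(B) is P: 2-coloring is bipartiteness testing via BFS, O(V+E).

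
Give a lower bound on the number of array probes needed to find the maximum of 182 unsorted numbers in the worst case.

Adversary: any unprobed cell could hold a value larger than everything seen so far. If fewer than 182 cells are probed, the adversary places the max in an unprobed cell. So all 182 cells must be examined; together with 182-1 comparisons this is tight.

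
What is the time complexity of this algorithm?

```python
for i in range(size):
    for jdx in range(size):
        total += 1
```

Time complexity: O(n^2).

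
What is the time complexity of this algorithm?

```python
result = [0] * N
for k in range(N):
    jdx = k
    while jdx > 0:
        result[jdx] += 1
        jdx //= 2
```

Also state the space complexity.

Time complexity: O(n log n).
Space complexity: O(n).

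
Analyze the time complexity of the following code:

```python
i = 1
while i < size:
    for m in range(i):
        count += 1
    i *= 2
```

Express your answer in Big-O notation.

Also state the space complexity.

Time complexity: O(n).
Space complexity: O(1).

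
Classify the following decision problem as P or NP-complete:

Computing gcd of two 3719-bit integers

This problem is in P: the Euclidean algorithm runs in polynomial time in the bit-length.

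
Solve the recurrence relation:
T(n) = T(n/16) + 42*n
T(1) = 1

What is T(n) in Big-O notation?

Geometric series: 42*n*(1 + 1/16 + 1/16^2 + ...) = O(n). T(n) = O(n).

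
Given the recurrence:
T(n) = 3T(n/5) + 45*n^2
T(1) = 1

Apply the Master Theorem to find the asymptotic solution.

a=3, b=5, f(n)=45*n^2. log_5(3) = 0.6826 < 2. Case 3: T(n) = O(n^2).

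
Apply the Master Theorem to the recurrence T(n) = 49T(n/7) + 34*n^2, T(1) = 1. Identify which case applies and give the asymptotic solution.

a=49, b=7, f(n)=34*n^2.
log_7(49) = 2, so n^(log_b(a)) = n^2.
f(n) = Theta(n^2), so Case 2 applies.
T(n) = Theta(n^2 log n).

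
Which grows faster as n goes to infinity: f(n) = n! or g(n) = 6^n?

f(n) = n! grows faster: n!/6^n -> infinity by Stirling.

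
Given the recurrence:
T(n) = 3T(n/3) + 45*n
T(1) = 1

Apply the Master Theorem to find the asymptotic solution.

a=3, b=3, f(n)=45*n. log_3(3) = 1. Case 2: T(n) = O(n log n).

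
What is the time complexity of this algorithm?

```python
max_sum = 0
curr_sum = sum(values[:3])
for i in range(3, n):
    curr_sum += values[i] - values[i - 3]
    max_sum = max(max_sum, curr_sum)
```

Time complexity: O(n).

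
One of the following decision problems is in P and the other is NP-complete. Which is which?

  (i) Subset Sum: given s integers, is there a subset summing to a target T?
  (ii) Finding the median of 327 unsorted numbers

(i) is NP-complete: one of Karp's 21 NP-complete problems.
(ii) is P: linear-time selection (median-of-medians) runs in O(n).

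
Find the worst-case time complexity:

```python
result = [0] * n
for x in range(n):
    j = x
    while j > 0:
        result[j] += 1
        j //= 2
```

Time complexity: O(n log n).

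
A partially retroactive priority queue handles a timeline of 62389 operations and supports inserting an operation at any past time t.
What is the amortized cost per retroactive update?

Partially retroactive priority queues (Demaine-Iacono-Langerman) allow updates at past times with queries only at the present. With a balanced BST over the m = 62389 timeline events tracking bridges, each retroactive insert or delete is O(log m) amortized.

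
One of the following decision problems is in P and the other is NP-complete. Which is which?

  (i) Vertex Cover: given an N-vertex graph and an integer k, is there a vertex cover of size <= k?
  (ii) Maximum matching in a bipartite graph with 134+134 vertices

(i) is NP-complete: one of Karp's 21 NP-complete problems (with k part of the input; for any fixed constant k it is in P).
(ii) is P: Hopcroft-Karp runs in O(E sqrt(V)).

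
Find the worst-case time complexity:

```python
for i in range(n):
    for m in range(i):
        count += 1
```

Time complexity: O(n^2).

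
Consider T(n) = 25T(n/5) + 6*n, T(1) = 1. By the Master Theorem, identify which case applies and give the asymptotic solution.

a=25, b=5, f(n)=6*n.
log_5(25) = 2 > 1.
Since f(n) = O(n^1) is polynomially smaller than n^2, Case 1 applies.
T(n) = Theta(n^2).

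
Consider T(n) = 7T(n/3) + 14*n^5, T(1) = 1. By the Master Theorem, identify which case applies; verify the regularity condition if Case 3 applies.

a=7, b=3, f(n)=14*n^5.
log_3(7) = 1.771 < 5.
f(n) = Omega(n^(1.771+epsilon)) for some epsilon > 0, so Case 3 is the candidate.
Regularity: a*f(n/b) = 7*14*(n/3)^5 = (7/243)*14*n^5 <= c*f(n) with c = 7/243 < 1. Satisfied.
Case 3: T(n) = Theta(n^5).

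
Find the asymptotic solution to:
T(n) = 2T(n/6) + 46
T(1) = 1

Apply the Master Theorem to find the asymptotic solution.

a=2, b=6, f(n)=46. log_6(2) = 0.3869. Case 1 of Master Theorem: T(n) = O(n^0.3869).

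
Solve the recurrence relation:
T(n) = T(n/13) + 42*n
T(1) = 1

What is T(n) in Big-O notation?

Geometric series: 42*n*(1 + 1/13 + 1/13^2 + ...) = O(n). T(n) = O(n).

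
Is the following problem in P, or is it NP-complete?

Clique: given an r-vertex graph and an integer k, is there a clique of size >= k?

This problem is NP-complete: complement of Independent Set / Vertex Cover (with k part of the input).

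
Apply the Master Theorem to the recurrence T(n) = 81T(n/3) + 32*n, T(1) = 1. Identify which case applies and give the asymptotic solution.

a=81, b=3, f(n)=32*n.
log_3(81) = 4 > 1.
Since f(n) = O(n^1) is polynomially smaller than n^4, Case 1 applies.
T(n) = Theta(n^4).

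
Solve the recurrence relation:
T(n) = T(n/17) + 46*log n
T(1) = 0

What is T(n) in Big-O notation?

Each of the log_17(n) levels adds O(log n). T(n) = O(log^2 n).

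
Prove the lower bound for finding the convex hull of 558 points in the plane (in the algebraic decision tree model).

Reduction from sorting: given 558 numbers x_1,...,x_{558}, map x_i to the point (x_i, x_i^2) on the parabola y = x^2. All points are on the convex hull, and walking the hull gives them in sorted x-order. Since sorting requires Omega(n log n), so does planar convex hull.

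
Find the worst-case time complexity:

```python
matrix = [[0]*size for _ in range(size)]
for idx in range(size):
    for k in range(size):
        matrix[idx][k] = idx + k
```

Time complexity: O(n^2).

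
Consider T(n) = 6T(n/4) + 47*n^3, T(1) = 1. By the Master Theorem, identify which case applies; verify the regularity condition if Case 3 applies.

a=6, b=4, f(n)=47*n^3.
log_4(6) = 1.292 < 3.
f(n) = Omega(n^(1.292+epsilon)) for some epsilon > 0, so Case 3 is the candidate.
Regularity: a*f(n/b) = 6*47*(n/4)^3 = (6/64)*47*n^3 <= c*f(n) with c = 6/64 < 1. Satisfied.
Case 3: T(n) = Theta(n^3).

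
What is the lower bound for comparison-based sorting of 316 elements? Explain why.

A comparison-based sorting algorithm corresponds to a decision tree. With 316! possible permutations, the tree has 316! leaves. The height is at least log_2(316!) = Omega(n log n) by Stirling's approximation.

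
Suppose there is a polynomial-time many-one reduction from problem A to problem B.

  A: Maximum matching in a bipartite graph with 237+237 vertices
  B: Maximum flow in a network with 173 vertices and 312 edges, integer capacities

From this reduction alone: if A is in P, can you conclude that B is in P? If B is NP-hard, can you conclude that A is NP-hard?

A poly-time reduction A <=_p B transfers tractability DOWN (B easy => A easy) and hardness UP (A hard => B hard), not the reverse.
From A in P, the reduction alone does NOT give B in P: any problem in P trivially reduces to SAT, yet SAT is not known to be in P.
From B NP-hard, the reduction alone does NOT give A NP-hard: again, easy problems reduce to hard ones.
(Here in fact A is P and B is P.)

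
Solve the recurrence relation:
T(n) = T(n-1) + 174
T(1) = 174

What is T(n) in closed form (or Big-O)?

Unrolling: T(n) = T(n-1) + 174 = T(n-2) + 2*174 = ... = T(1) + (n-1)*174 = 174 + (n-1)*174 = 174n.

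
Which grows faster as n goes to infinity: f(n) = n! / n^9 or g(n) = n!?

g(n) = n! grows faster: the ratio n!/(n!/n^9) = n^9 -> infinity.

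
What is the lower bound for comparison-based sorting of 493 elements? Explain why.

A comparison-based sorting algorithm corresponds to a decision tree. With 493! possible permutations, the tree has 493! leaves. The height is at least log_2(493!) = Omega(n log n) by Stirling's approximation.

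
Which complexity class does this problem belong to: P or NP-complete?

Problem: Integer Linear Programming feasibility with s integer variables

This problem is NP-complete: ILP feasibility is NP-complete (LP relaxation is in P).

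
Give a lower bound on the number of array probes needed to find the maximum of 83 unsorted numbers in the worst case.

Adversary: any unprobed cell could hold a value larger than everything seen so far. If fewer than 83 cells are probed, the adversary places the max in an unprobed cell. So all 83 cells must be examined; together with 83-1 comparisons this is tight.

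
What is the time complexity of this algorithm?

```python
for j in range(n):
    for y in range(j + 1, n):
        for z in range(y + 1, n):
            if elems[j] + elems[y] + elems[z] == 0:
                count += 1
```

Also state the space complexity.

Time complexity: O(n^3).
Space complexity: O(1).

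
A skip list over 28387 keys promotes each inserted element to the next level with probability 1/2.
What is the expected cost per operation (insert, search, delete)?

Expected number of levels is O(log_2(28387)) = O(log n). A search visits O(1) expected nodes per level over O(log n) levels. Insert/delete are a search plus O(1) pointer updates per level. Expected O(log n) per operation.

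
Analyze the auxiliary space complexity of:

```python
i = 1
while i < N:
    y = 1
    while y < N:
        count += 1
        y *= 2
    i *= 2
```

Space complexity: O(1).
Only a constant amount of auxiliary storage is used; nothing grows with n.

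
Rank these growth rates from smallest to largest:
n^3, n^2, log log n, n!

Ordered by growth rate: log log n < n^2 < n^3 < n!.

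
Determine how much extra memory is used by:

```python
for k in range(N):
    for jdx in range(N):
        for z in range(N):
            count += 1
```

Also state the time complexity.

Space complexity: O(1).
Only a constant amount of auxiliary storage is used; nothing grows with n.
Time complexity: O(n^3).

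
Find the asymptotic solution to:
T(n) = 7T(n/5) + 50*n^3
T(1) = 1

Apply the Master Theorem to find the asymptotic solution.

a=7, b=5, f(n)=50*n^3. log_5(7) = 1.209 < 3. Case 3: T(n) = O(n^3).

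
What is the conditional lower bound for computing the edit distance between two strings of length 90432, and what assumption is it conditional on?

Under SETH (the Strong Exponential Time Hypothesis), edit distance on length-90432 strings cannot be computed in O(n^(2-epsilon)) time for any epsilon > 0 (Backurs-Indyk). The reduction is from CNF-SAT via the orthogonal vectors problem.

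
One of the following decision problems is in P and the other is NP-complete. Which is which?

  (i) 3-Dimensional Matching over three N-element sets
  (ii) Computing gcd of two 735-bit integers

(i) is NP-complete: one of Karp's 21 NP-complete problems.
(ii) is P: the Euclidean algorithm runs in polynomial time in the bit-length.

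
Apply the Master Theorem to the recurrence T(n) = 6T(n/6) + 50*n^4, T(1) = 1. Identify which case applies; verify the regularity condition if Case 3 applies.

a=6, b=6, f(n)=50*n^4.
log_6(6) = 1 < 4.
f(n) = Omega(n^(1+epsilon)) for some epsilon > 0, so Case 3 is the candidate.
Regularity: a*f(n/b) = 6*50*(n/6)^4 = (6/1296)*50*n^4 <= c*f(n) with c = 6/1296 < 1. Satisfied.
Case 3: T(n) = Theta(n^4).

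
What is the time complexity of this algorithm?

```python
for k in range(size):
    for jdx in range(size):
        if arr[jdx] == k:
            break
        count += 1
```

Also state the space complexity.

Time complexity: O(n^2).
Space complexity: O(1).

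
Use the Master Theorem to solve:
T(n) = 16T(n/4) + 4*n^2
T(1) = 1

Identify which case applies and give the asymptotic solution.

a=16, b=4, f(n)=4*n^2.
log_4(16) = 2, so n^(log_b(a)) = n^2.
f(n) = Theta(n^2), so Case 2 applies.
T(n) = Theta(n^2 log n).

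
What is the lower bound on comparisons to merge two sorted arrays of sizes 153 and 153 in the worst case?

Adversary: with |153 - 153| <= 1 the inputs can be fully interleaved so that every adjacent pair in the merged output comes from different arrays. Then each of the 305 adjacent pairs must be directly compared, or the algorithm cannot determine their relative order. Standard merge meets this bound.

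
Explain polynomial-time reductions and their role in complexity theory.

A poly-time reduction from A to B transforms any instance of A into an instance of B in polynomial time. If A reduces to B and B is in P, then A is in P. If A is NP-hard and A reduces to B, then B is NP-hard. Reductions transfer hardness upward and tractability downward.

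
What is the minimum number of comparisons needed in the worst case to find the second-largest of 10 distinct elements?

Lower bound: finding the max needs 10-1 comparisons. By the adversary weight-doubling argument, the max must personally win >= ceil(log_2(10)) = 4 comparisons; the 2nd-largest is among those 4 losers, needing 4-1 more comparisons. Total >= 10-1 + 4-1 = 12. A balanced knockout tournament achieves this.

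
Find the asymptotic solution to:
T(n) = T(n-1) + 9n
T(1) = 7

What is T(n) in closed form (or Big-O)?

Unrolling: T(n) = 7 + 9*(2 + 3 + ... + n) = 7 + 9*(n(n+1)/2 - 1) = O(n^2).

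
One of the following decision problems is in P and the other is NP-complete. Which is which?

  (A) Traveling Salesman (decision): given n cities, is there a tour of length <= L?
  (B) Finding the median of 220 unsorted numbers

(A) is NP-complete: reduces from Hamiltonian Cycle.
(B) is P: linear-time selection (median-of-medians) runs in O(n).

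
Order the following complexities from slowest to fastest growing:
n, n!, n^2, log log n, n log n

Ordered by growth rate: log log n < n < n log n < n^2 < n!.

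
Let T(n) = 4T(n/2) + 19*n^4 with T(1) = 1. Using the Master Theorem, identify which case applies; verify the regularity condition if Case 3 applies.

a=4, b=2, f(n)=19*n^4.
log_2(4) = 2 < 4.
f(n) = Omega(n^(2+epsilon)) for some epsilon > 0, so Case 3 is the candidate.
Regularity: a*f(n/b) = 4*19*(n/2)^4 = (4/16)*19*n^4 <= c*f(n) with c = 4/16 < 1. Satisfied.
Case 3: T(n) = Theta(n^4).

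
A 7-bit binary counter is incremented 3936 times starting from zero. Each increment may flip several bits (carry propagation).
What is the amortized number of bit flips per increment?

Bit i flips on every 2^i-th increment, so over 3936 increments bit i flips floor(3936/2^i) times. Summing over i: total flips < 2 * 3936. Amortized: < 2 = O(1) per increment.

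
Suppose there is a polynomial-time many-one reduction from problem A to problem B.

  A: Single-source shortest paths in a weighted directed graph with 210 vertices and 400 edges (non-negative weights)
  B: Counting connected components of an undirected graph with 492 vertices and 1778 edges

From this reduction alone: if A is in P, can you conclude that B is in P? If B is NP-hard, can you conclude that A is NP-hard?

A poly-time reduction A <=_p B transfers tractability DOWN (B easy => A easy) and hardness UP (A hard => B hard), not the reverse.
From A in P, the reduction alone does NOT give B in P: any problem in P trivially reduces to SAT, yet SAT is not known to be in P.
From B NP-hard, the reduction alone does NOT give A NP-hard: again, easy problems reduce to hard ones.
(Here in fact A is P and B is P.)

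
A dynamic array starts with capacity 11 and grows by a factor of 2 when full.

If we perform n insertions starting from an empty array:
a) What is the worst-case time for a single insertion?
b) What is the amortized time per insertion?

(a) Worst-case single insertion: O(n) -- when the array is full at capacity c, the resize copies all c elements, and c can be Theta(n).
(b) Resizes happen at sizes 11, 22, 44, ... Total copy cost for n insertions: 11 + 22 + ... = O(n) (geometric series with ratio 1/2). Amortized cost per insertion: O(n)/n = O(1).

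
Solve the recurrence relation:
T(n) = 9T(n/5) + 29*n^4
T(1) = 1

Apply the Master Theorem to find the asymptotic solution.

a=9, b=5, f(n)=29*n^4. log_5(9) = 1.365 < 4. Case 3: T(n) = O(n^4).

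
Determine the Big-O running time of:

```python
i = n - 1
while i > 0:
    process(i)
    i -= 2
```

Time complexity: O(n).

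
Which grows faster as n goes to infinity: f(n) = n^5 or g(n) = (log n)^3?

f(n) = n^5 grows faster: any positive polynomial dominates any polylog.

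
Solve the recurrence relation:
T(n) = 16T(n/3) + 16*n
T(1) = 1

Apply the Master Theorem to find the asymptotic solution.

a=16, b=3, f(n)=16*n. log_3(16) = 2.524. Case 1 of Master Theorem: T(n) = O(n^2.524).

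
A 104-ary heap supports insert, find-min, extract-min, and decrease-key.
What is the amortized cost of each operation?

The 104-ary heap has height O(log_104 n). Insert sifts up: O(log_104 n). Find-min reads the root: O(1). Extract-min sifts down comparing 104 children per level: O(104 * log_104 n). Decrease-key sifts up: O(log_104 n).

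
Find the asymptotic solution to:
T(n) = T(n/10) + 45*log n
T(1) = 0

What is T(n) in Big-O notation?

Each of the log_10(n) levels adds O(log n). T(n) = O(log^2 n).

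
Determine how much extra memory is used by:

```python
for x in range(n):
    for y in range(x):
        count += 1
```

Space complexity: O(1).
Only a constant amount of auxiliary storage is used; nothing grows with n.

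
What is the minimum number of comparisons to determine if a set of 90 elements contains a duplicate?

Determining if 90 elements are all distinct requires Omega(n log n) comparisons in the comparison model. This follows from the element distinctness lower bound.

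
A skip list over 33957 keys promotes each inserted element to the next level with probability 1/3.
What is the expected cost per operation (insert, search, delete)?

Expected number of levels is O(log_3(33957)) = O(log n). A search visits O(1) expected nodes per level over O(log n) levels. Insert/delete are a search plus O(1) pointer updates per level. Expected O(log n) per operation.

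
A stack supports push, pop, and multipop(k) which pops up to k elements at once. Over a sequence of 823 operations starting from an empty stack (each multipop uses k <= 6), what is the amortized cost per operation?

Each element is pushed exactly once and popped at most once (whether by pop or as part of a multipop). So the total number of individual pops over the whole sequence is at most the number of pushes, which is at most 823. Total work <= 2 * 823, hence O(1) amortized per operation.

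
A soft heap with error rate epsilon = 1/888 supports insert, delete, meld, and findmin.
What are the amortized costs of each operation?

Soft heaps (Chazelle) allow up to an epsilon = 1/888 fraction of elements to have corrupted (raised) keys. Insert is O(log(1/epsilon)) = O(log 888) amortized -- the structure maintains heap-ordered binary trees of rank bounded by O(log(1/epsilon)). Meld concatenates root lists: O(1) amortized. Delete and findmin are O(1) amortized.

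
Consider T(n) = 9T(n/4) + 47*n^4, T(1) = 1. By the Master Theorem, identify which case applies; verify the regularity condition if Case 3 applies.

a=9, b=4, f(n)=47*n^4.
log_4(9) = 1.585 < 4.
f(n) = Omega(n^(1.585+epsilon)) for some epsilon > 0, so Case 3 is the candidate.
Regularity: a*f(n/b) = 9*47*(n/4)^4 = (9/256)*47*n^4 <= c*f(n) with c = 9/256 < 1. Satisfied.
Case 3: T(n) = Theta(n^4).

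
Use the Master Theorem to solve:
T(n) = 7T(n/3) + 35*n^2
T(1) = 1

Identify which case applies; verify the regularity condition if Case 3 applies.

a=7, b=3, f(n)=35*n^2.
log_3(7) = 1.771 < 2.
f(n) = Omega(n^(1.771+epsilon)) for some epsilon > 0, so Case 3 is the candidate.
Regularity: a*f(n/b) = 7*35*(n/3)^2 = (7/9)*35*n^2 <= c*f(n) with c = 7/9 < 1. Satisfied.
Case 3: T(n) = Theta(n^2).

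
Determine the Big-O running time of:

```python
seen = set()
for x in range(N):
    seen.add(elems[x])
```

Time complexity: O(n).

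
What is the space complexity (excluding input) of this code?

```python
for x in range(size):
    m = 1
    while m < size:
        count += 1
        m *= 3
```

Space complexity: O(1).
Only a constant amount of auxiliary storage is used; nothing grows with n.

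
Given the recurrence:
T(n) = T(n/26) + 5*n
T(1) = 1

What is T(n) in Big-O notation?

Geometric series: 5*n*(1 + 1/26 + 1/26^2 + ...) = O(n). T(n) = O(n).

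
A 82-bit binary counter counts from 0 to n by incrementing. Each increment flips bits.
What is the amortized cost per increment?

Bit i flips every 2^i increments. Total flips over n increments: sum_{i=0}^{82} n/2^i < 2n. Amortized cost: 2n/n = O(1).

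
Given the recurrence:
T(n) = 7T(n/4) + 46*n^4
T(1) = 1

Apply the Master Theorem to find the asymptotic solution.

a=7, b=4, f(n)=46*n^4. log_4(7) = 1.404 < 4. Case 3: T(n) = O(n^4).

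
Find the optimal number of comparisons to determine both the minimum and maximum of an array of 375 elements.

Naive approach: 748 comparisons (374 for max + 374 for min).
Optimal: Compare elements in pairs first (floor(n/2) = 187 comparisons), then find max among winners and min among losers (187 comparisons each).
Total: ceil(3n/2) - 2 = 561 comparisons. An adversary argument shows this is also a lower bound.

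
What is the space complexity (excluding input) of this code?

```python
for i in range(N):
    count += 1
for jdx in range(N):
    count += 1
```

Space complexity: O(1).
Only a constant amount of auxiliary storage is used; nothing grows with n.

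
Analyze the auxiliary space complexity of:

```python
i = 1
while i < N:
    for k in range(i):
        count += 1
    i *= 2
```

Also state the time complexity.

Space complexity: O(1).
Only a constant amount of auxiliary storage is used; nothing grows with n.
Time complexity: O(n).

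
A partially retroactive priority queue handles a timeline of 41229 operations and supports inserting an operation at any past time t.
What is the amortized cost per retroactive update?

Partially retroactive priority queues (Demaine-Iacono-Langerman) allow updates at past times with queries only at the present. With a balanced BST over the m = 41229 timeline events tracking bridges, each retroactive insert or delete is O(log m) amortized.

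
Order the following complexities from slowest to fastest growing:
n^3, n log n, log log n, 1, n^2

Ordered by growth rate: 1 < log log n < n log n < n^2 < n^3.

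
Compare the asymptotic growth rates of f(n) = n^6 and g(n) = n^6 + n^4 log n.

f(n) = n^6 and g(n) = n^6 + n^4 log n are Theta of each other: the lower-order n^4 log n term is o(n^6); both are Theta(n^6).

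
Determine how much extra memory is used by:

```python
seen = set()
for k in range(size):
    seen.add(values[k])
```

Space complexity: O(n).
Auxiliary storage grows linearly with the input size n in the worst case.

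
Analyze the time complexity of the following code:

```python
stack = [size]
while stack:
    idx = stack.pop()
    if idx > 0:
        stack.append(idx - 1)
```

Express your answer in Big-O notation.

Time complexity: O(n).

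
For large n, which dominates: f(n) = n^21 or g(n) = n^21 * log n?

g(n) = n^21 * log n grows faster: extra log n factor -> infinity.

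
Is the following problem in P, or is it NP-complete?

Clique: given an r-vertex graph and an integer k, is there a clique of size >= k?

This problem is NP-complete: complement of Independent Set / Vertex Cover (with k part of the input).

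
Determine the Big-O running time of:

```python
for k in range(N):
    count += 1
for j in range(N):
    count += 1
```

Time complexity: O(n).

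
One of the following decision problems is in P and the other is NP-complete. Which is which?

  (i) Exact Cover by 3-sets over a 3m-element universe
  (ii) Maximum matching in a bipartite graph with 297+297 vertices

(i) is NP-complete: one of Karp's 21 NP-complete problems.
(ii) is P: Hopcroft-Karp runs in O(E sqrt(V)).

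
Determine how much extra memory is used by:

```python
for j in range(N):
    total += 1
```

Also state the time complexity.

Space complexity: O(1).
Only a constant amount of auxiliary storage is used; nothing grows with n.
Time complexity: O(n).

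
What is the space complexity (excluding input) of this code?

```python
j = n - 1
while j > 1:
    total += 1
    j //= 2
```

Space complexity: O(1).
Only a constant amount of auxiliary storage is used; nothing grows with n.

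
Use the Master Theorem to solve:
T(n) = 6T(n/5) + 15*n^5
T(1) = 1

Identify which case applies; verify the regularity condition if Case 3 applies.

a=6, b=5, f(n)=15*n^5.
log_5(6) = 1.113 < 5.
f(n) = Omega(n^(1.113+epsilon)) for some epsilon > 0, so Case 3 is the candidate.
Regularity: a*f(n/b) = 6*15*(n/5)^5 = (6/3125)*15*n^5 <= c*f(n) with c = 6/3125 < 1. Satisfied.
Case 3: T(n) = Theta(n^5).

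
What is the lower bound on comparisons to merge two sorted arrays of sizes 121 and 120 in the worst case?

Adversary: with |121 - 120| <= 1 the inputs can be fully interleaved so that every adjacent pair in the merged output comes from different arrays. Then each of the 240 adjacent pairs must be directly compared, or the algorithm cannot determine their relative order. Standard merge meets this bound.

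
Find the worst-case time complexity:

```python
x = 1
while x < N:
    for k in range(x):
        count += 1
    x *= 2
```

Time complexity: O(n).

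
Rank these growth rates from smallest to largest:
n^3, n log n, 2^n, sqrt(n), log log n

Ordered by growth rate: log log n < sqrt(n) < n log n < n^3 < 2^n.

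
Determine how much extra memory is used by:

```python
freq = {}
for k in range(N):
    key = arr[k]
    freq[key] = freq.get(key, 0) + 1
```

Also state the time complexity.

Space complexity: O(n).
Auxiliary storage grows linearly with the input size n in the worst case.
Time complexity: O(n).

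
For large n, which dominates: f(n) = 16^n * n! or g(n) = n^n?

f(n) = 16^n * n! grows faster: by Stirling n! ~ sqrt(2 pi n)(n/e)^n, so 16^n n! / n^n ~ (16/e)^n sqrt(2 pi n) -> infinity since 16/e > 1.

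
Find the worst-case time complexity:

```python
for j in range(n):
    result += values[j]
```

Time complexity: O(n).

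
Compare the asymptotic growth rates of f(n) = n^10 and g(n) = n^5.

f(n) = n^10 grows faster: n^10/n^5 = n^5 -> infinity.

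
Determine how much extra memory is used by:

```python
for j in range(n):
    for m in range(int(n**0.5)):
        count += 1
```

Space complexity: O(1).
Only a constant amount of auxiliary storage is used; nothing grows with n.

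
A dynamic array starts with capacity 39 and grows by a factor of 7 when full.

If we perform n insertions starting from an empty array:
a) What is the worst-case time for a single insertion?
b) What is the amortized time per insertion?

(a) Worst-case single insertion: O(n) -- when the array is full at capacity c, the resize copies all c elements, and c can be Theta(n).
(b) Resizes happen at sizes 39, 273, 1911, ... Total copy cost for n insertions: 39 + 273 + ... = O(n) (geometric series with ratio 1/7). Amortized cost per insertion: O(n)/n = O(1).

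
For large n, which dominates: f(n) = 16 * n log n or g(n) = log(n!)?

f(n) = 16 * n log n and g(n) = log(n!) are Theta of each other: Stirling: log(n!) = n log n - n + O(log n) = Theta(n log n); the constant 16 doesn't change the Theta class.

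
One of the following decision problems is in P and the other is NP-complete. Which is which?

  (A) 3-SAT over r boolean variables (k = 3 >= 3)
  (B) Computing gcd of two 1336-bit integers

(A) is NP-complete: 3-SAT is NP-complete (Cook-Levin); k-SAT for k>=3 reduces from 3-SAT.
(B) is P: the Euclidean algorithm runs in polynomial time in the bit-length.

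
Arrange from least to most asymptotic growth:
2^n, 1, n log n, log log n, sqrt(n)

Ordered by growth rate: 1 < log log n < sqrt(n) < n log n < 2^n.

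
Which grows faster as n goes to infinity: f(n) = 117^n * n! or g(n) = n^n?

f(n) = 117^n * n! grows faster: by Stirling n! ~ sqrt(2 pi n)(n/e)^n, so 117^n n! / n^n ~ (117/e)^n sqrt(2 pi n) -> infinity since 117/e > 1.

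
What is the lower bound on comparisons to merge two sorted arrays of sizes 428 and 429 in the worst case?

Adversary: with |428 - 429| <= 1 the inputs can be fully interleaved so that every adjacent pair in the merged output comes from different arrays. Then each of the 856 adjacent pairs must be directly compared, or the algorithm cannot determine their relative order. Standard merge meets this bound.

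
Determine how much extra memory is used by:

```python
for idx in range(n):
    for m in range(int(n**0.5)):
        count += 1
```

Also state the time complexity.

Space complexity: O(1).
Only a constant amount of auxiliary storage is used; nothing grows with n.
Time complexity: O(n * sqrt(n)).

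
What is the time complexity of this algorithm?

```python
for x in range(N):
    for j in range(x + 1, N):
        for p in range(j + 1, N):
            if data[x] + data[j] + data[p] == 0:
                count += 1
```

Time complexity: O(n^3).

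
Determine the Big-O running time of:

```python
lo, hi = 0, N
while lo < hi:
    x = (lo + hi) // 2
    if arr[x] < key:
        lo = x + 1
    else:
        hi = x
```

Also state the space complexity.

Time complexity: O(log n).
Space complexity: O(1).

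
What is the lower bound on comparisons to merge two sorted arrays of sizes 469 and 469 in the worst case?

Adversary: with |469 - 469| <= 1 the inputs can be fully interleaved so that every adjacent pair in the merged output comes from different arrays. Then each of the 937 adjacent pairs must be directly compared, or the algorithm cannot determine their relative order. Standard merge meets this bound.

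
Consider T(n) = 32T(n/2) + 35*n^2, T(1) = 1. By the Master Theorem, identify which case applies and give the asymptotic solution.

a=32, b=2, f(n)=35*n^2.
log_2(32) = 5 > 2.
Since f(n) = O(n^2) is polynomially smaller than n^5, Case 1 applies.
T(n) = Theta(n^5).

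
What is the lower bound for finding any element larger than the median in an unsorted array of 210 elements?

To find an element larger than the median of 210 elements, we must see Omega(n) elements. Without seeing enough elements, an adversary can make any unseen element the median.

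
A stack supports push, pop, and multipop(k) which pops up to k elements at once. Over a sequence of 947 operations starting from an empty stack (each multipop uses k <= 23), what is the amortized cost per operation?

Each element is pushed exactly once and popped at most once (whether by pop or as part of a multipop). So the total number of individual pops over the whole sequence is at most the number of pushes, which is at most 947. Total work <= 2 * 947, hence O(1) amortized per operation.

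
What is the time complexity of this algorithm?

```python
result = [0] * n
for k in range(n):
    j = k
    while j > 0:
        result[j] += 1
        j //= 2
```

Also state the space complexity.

Time complexity: O(n log n).
Space complexity: O(n).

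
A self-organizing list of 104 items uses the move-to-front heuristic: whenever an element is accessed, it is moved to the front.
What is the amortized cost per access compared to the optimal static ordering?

With potential Phi = number of inversions between the MTF list and the optimal static list (at most C(104,2)), each access has amortized cost at most 2 * (cost under optimal static ordering). This is the move-to-front 2-competitiveness result.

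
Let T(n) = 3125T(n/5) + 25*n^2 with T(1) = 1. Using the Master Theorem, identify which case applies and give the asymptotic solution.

a=3125, b=5, f(n)=25*n^2.
log_5(3125) = 5 > 2.
Since f(n) = O(n^2) is polynomially smaller than n^5, Case 1 applies.
T(n) = Theta(n^5).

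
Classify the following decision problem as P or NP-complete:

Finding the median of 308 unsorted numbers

This problem is in P: linear-time selection (median-of-medians) runs in O(n).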